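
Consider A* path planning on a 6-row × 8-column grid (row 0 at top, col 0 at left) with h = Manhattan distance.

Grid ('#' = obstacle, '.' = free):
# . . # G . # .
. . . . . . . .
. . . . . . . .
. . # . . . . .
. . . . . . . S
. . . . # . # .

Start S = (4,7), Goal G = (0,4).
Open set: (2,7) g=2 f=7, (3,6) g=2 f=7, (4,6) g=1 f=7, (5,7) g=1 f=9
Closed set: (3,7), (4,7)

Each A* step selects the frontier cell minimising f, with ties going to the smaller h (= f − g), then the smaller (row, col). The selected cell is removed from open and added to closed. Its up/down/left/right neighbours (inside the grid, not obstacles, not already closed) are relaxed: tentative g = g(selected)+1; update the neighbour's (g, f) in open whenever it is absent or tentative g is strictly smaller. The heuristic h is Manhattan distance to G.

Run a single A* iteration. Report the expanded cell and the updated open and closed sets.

expanded=(2,7); open=[(1,7) g=3 f=7, (2,6) g=3 f=7, (3,6) g=2 f=7, (4,6) g=1 f=7, (5,7) g=1 f=9]; closed=[(2,7), (3,7), (4,7)]

step 1: expand (2,7) (f=7, h=5) → closed; open now [(1,7) g=3 f=7, (2,6) g=3 f=7, (3,6) g=2 f=7, (4,6) g=1 f=7, (5,7) g=1 f=9]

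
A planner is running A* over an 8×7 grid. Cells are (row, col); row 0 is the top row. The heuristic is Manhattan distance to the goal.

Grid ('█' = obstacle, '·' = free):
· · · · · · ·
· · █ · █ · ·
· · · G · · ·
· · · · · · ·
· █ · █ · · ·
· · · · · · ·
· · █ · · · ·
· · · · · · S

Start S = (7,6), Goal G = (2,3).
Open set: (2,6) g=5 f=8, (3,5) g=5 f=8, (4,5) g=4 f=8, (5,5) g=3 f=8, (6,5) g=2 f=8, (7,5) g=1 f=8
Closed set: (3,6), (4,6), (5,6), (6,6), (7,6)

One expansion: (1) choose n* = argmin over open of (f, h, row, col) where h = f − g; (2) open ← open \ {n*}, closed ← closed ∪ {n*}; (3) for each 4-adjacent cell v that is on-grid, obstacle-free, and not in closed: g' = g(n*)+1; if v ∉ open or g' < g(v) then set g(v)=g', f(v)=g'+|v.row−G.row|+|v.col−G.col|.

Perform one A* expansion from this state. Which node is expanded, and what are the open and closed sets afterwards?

step 1: expand (2,6) (f=8, h=3) → closed; open now [(1,6) g=6 f=10, (2,5) g=6 f=8, (3,5) g=5 f=8, (4,5) g=4 f=8, (5,5) g=3 f=8, (6,5) g=2 f=8, (7,5) g=1 f=8]

expanded=(2,6); open=[(1,6) g=6 f=10, (2,5) g=6 f=8, (3,5) g=5 f=8, (4,5) g=4 f=8, (5,5) g=3 f=8, (6,5) g=2 f=8, (7,5) g=1 f=8]; closed=[(2,6), (3,6), (4,6), (5,6), (6,6), (7,6)]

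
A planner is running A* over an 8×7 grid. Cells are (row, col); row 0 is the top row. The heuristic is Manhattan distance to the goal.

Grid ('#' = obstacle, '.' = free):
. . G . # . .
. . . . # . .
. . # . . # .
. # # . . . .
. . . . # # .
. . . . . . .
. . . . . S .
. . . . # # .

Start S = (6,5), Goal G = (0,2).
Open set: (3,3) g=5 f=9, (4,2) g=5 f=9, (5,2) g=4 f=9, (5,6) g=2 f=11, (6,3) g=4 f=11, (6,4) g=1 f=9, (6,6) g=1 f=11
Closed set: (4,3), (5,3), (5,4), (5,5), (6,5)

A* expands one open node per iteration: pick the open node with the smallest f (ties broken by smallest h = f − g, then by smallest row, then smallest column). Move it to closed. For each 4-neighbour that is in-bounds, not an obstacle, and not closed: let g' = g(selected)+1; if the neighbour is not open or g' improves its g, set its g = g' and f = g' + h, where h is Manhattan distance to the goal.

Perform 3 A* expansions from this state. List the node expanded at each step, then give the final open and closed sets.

order=[(3,3) → (2,3) → (1,3)]; open=[(0,3) g=8 f=9, (1,2) g=8 f=9, (2,4) g=7 f=11, (3,4) g=6 f=11, (4,2) g=5 f=9, (5,2) g=4 f=9, (5,6) g=2 f=11, (6,3) g=4 f=11, (6,4) g=1 f=9, (6,6) g=1 f=11]; closed=[(1,3), (2,3), (3,3), (4,3), (5,3), (5,4), (5,5), (6,5)]

step 1: expand (3,3) (f=9, h=4) → closed; open now [(2,3) g=6 f=9, (3,4) g=6 f=11, (4,2) g=5 f=9, (5,2) g=4 f=9, (5,6) g=2 f=11, (6,3) g=4 f=11, (6,4) g=1 f=9, (6,6) g=1 f=11]
step 2: expand (2,3) (f=9, h=3) → closed; open now [(1,3) g=7 f=9, (2,4) g=7 f=11, (3,4) g=6 f=11, (4,2) g=5 f=9, (5,2) g=4 f=9, (5,6) g=2 f=11, (6,3) g=4 f=11, (6,4) g=1 f=9, (6,6) g=1 f=11]
step 3: expand (1,3) (f=9, h=2) → closed; open now [(0,3) g=8 f=9, (1,2) g=8 f=9, (2,4) g=7 f=11, (3,4) g=6 f=11, (4,2) g=5 f=9, (5,2) g=4 f=9, (5,6) g=2 f=11, (6,3) g=4 f=11, (6,4) g=1 f=9, (6,6) g=1 f=11]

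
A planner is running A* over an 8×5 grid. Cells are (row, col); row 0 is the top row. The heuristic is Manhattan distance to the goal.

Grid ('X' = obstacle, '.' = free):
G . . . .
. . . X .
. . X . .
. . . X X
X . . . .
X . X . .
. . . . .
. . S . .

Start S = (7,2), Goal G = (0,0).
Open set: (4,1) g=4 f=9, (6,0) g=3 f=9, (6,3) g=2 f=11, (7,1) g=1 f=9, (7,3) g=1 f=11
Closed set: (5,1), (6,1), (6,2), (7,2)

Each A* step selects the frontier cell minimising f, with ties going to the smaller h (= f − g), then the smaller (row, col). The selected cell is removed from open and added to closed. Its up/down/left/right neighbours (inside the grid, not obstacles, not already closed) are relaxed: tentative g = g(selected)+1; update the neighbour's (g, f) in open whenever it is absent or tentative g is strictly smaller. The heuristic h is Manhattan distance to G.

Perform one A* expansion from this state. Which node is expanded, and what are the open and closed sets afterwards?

expanded=(4,1); open=[(3,1) g=5 f=9, (4,2) g=5 f=11, (6,0) g=3 f=9, (6,3) g=2 f=11, (7,1) g=1 f=9, (7,3) g=1 f=11]; closed=[(4,1), (5,1), (6,1), (6,2), (7,2)]

step 1: expand (4,1) (f=9, h=5) → closed; open now [(3,1) g=5 f=9, (4,2) g=5 f=11, (6,0) g=3 f=9, (6,3) g=2 f=11, (7,1) g=1 f=9, (7,3) g=1 f=11]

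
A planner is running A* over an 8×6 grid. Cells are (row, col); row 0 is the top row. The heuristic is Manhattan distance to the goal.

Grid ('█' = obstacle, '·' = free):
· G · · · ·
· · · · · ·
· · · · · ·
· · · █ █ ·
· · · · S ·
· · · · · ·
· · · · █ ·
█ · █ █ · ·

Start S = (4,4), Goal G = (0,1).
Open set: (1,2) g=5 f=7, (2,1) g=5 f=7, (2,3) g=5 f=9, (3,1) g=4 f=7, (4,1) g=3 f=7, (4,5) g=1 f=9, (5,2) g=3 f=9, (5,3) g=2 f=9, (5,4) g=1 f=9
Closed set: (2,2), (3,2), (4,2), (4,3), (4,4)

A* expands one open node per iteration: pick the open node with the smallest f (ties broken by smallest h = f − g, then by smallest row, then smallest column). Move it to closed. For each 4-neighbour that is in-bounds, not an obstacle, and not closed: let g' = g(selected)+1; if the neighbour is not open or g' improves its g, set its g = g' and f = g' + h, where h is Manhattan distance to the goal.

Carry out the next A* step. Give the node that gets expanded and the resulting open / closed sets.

step 1: expand (1,2) (f=7, h=2) → closed; open now [(0,2) g=6 f=7, (1,1) g=6 f=7, (1,3) g=6 f=9, (2,1) g=5 f=7, (2,3) g=5 f=9, (3,1) g=4 f=7, (4,1) g=3 f=7, (4,5) g=1 f=9, (5,2) g=3 f=9, (5,3) g=2 f=9, (5,4) g=1 f=9]

expanded=(1,2); open=[(0,2) g=6 f=7, (1,1) g=6 f=7, (1,3) g=6 f=9, (2,1) g=5 f=7, (2,3) g=5 f=9, (3,1) g=4 f=7, (4,1) g=3 f=7, (4,5) g=1 f=9, (5,2) g=3 f=9, (5,3) g=2 f=9, (5,4) g=1 f=9]; closed=[(1,2), (2,2), (3,2), (4,2), (4,3), (4,4)]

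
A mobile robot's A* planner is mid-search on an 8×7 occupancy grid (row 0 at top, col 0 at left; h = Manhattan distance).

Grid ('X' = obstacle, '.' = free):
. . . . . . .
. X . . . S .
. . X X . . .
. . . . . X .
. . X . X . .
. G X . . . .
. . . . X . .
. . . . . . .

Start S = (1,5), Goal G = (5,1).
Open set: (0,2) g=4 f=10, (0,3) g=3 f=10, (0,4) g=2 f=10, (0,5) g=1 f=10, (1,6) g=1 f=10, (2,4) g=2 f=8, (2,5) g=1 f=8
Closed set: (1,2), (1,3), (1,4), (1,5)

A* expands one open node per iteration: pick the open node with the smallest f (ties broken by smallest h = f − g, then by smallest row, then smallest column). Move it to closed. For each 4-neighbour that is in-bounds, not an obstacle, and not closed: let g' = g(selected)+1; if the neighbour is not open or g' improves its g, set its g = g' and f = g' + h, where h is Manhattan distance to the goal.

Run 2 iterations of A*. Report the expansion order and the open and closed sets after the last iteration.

order=[(2,4) → (3,4)]; open=[(0,2) g=4 f=10, (0,3) g=3 f=10, (0,4) g=2 f=10, (0,5) g=1 f=10, (1,6) g=1 f=10, (2,5) g=1 f=8, (3,3) g=4 f=8]; closed=[(1,2), (1,3), (1,4), (1,5), (2,4), (3,4)]

step 1: expand (2,4) (f=8, h=6) → closed; open now [(0,2) g=4 f=10, (0,3) g=3 f=10, (0,4) g=2 f=10, (0,5) g=1 f=10, (1,6) g=1 f=10, (2,5) g=1 f=8, (3,4) g=3 f=8]
step 2: expand (3,4) (f=8, h=5) → closed; open now [(0,2) g=4 f=10, (0,3) g=3 f=10, (0,4) g=2 f=10, (0,5) g=1 f=10, (1,6) g=1 f=10, (2,5) g=1 f=8, (3,3) g=4 f=8]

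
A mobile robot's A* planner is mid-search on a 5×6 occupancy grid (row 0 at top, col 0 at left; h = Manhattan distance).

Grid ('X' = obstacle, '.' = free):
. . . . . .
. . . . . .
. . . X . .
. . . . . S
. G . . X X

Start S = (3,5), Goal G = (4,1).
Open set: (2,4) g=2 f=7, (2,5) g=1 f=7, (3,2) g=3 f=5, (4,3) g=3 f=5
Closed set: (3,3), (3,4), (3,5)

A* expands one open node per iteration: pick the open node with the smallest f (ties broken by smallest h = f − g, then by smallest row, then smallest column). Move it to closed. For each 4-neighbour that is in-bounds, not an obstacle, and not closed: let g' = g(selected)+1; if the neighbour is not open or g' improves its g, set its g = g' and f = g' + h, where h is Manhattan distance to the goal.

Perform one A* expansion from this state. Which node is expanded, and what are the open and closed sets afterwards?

expanded=(3,2); open=[(2,2) g=4 f=7, (2,4) g=2 f=7, (2,5) g=1 f=7, (3,1) g=4 f=5, (4,2) g=4 f=5, (4,3) g=3 f=5]; closed=[(3,2), (3,3), (3,4), (3,5)]

step 1: expand (3,2) (f=5, h=2) → closed; open now [(2,2) g=4 f=7, (2,4) g=2 f=7, (2,5) g=1 f=7, (3,1) g=4 f=5, (4,2) g=4 f=5, (4,3) g=3 f=5]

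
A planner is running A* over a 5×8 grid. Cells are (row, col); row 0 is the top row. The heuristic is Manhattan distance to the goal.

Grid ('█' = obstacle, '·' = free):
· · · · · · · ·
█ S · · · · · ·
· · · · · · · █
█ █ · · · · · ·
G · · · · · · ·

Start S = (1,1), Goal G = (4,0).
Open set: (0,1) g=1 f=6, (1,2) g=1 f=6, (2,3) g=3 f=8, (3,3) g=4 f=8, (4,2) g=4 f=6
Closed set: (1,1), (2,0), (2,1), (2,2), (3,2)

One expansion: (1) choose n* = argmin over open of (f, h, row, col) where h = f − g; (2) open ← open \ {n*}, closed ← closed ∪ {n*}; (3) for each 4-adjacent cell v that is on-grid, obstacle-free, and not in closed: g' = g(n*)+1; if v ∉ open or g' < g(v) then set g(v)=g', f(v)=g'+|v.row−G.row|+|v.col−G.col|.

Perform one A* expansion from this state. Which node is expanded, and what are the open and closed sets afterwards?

step 1: expand (4,2) (f=6, h=2) → closed; open now [(0,1) g=1 f=6, (1,2) g=1 f=6, (2,3) g=3 f=8, (3,3) g=4 f=8, (4,1) g=5 f=6, (4,3) g=5 f=8]

expanded=(4,2); open=[(0,1) g=1 f=6, (1,2) g=1 f=6, (2,3) g=3 f=8, (3,3) g=4 f=8, (4,1) g=5 f=6, (4,3) g=5 f=8]; closed=[(1,1), (2,0), (2,1), (2,2), (3,2), (4,2)]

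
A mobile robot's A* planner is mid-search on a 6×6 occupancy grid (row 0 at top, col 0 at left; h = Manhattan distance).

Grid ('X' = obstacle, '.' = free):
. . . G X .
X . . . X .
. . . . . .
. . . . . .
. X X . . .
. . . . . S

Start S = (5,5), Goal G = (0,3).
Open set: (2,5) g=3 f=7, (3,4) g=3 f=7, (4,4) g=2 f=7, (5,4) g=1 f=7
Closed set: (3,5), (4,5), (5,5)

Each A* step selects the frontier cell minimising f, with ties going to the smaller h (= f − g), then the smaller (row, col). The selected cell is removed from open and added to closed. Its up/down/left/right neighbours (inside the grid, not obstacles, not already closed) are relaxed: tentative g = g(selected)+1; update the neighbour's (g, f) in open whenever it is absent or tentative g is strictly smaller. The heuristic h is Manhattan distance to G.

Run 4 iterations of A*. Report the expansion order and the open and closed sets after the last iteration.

step 1: expand (2,5) (f=7, h=4) → closed; open now [(1,5) g=4 f=7, (2,4) g=4 f=7, (3,4) g=3 f=7, (4,4) g=2 f=7, (5,4) g=1 f=7]
step 2: expand (1,5) (f=7, h=3) → closed; open now [(0,5) g=5 f=7, (2,4) g=4 f=7, (3,4) g=3 f=7, (4,4) g=2 f=7, (5,4) g=1 f=7]
step 3: expand (0,5) (f=7, h=2) → closed; open now [(2,4) g=4 f=7, (3,4) g=3 f=7, (4,4) g=2 f=7, (5,4) g=1 f=7]
step 4: expand (2,4) (f=7, h=3) → closed; open now [(2,3) g=5 f=7, (3,4) g=3 f=7, (4,4) g=2 f=7, (5,4) g=1 f=7]

order=[(2,5) → (1,5) → (0,5) → (2,4)]; open=[(2,3) g=5 f=7, (3,4) g=3 f=7, (4,4) g=2 f=7, (5,4) g=1 f=7]; closed=[(0,5), (1,5), (2,4), (2,5), (3,5), (4,5), (5,5)]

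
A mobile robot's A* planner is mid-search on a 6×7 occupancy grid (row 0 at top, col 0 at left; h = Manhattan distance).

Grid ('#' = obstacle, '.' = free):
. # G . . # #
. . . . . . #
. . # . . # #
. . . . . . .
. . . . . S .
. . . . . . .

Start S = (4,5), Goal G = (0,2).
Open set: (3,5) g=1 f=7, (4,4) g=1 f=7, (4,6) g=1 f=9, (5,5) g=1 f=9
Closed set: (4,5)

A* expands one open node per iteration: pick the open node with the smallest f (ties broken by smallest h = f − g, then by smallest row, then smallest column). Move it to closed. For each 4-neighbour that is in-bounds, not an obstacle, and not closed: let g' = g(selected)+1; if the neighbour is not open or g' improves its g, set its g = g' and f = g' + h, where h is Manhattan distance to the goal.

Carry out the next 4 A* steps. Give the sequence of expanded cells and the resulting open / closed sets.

step 1: expand (3,5) (f=7, h=6) → closed; open now [(3,4) g=2 f=7, (3,6) g=2 f=9, (4,4) g=1 f=7, (4,6) g=1 f=9, (5,5) g=1 f=9]
step 2: expand (3,4) (f=7, h=5) → closed; open now [(2,4) g=3 f=7, (3,3) g=3 f=7, (3,6) g=2 f=9, (4,4) g=1 f=7, (4,6) g=1 f=9, (5,5) g=1 f=9]
step 3: expand (2,4) (f=7, h=4) → closed; open now [(1,4) g=4 f=7, (2,3) g=4 f=7, (3,3) g=3 f=7, (3,6) g=2 f=9, (4,4) g=1 f=7, (4,6) g=1 f=9, (5,5) g=1 f=9]
step 4: expand (1,4) (f=7, h=3) → closed; open now [(0,4) g=5 f=7, (1,3) g=5 f=7, (1,5) g=5 f=9, (2,3) g=4 f=7, (3,3) g=3 f=7, (3,6) g=2 f=9, (4,4) g=1 f=7, (4,6) g=1 f=9, (5,5) g=1 f=9]

order=[(3,5) → (3,4) → (2,4) → (1,4)]; open=[(0,4) g=5 f=7, (1,3) g=5 f=7, (1,5) g=5 f=9, (2,3) g=4 f=7, (3,3) g=3 f=7, (3,6) g=2 f=9, (4,4) g=1 f=7, (4,6) g=1 f=9, (5,5) g=1 f=9]; closed=[(1,4), (2,4), (3,4), (3,5), (4,5)]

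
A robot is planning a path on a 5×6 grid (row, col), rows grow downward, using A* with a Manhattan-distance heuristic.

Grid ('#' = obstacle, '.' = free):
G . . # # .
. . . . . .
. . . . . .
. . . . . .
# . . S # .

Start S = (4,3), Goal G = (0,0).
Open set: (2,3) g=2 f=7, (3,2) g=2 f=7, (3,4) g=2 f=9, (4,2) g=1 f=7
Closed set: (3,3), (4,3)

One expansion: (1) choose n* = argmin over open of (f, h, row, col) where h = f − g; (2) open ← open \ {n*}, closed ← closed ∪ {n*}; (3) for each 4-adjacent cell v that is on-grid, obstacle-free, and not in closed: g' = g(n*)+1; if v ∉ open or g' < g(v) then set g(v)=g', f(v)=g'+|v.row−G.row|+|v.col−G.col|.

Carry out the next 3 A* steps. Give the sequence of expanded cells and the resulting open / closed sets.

order=[(2,3) → (1,3) → (1,2)]; open=[(0,2) g=5 f=7, (1,1) g=5 f=7, (1,4) g=4 f=9, (2,2) g=3 f=7, (2,4) g=3 f=9, (3,2) g=2 f=7, (3,4) g=2 f=9, (4,2) g=1 f=7]; closed=[(1,2), (1,3), (2,3), (3,3), (4,3)]

step 1: expand (2,3) (f=7, h=5) → closed; open now [(1,3) g=3 f=7, (2,2) g=3 f=7, (2,4) g=3 f=9, (3,2) g=2 f=7, (3,4) g=2 f=9, (4,2) g=1 f=7]
step 2: expand (1,3) (f=7, h=4) → closed; open now [(1,2) g=4 f=7, (1,4) g=4 f=9, (2,2) g=3 f=7, (2,4) g=3 f=9, (3,2) g=2 f=7, (3,4) g=2 f=9, (4,2) g=1 f=7]
step 3: expand (1,2) (f=7, h=3) → closed; open now [(0,2) g=5 f=7, (1,1) g=5 f=7, (1,4) g=4 f=9, (2,2) g=3 f=7, (2,4) g=3 f=9, (3,2) g=2 f=7, (3,4) g=2 f=9, (4,2) g=1 f=7]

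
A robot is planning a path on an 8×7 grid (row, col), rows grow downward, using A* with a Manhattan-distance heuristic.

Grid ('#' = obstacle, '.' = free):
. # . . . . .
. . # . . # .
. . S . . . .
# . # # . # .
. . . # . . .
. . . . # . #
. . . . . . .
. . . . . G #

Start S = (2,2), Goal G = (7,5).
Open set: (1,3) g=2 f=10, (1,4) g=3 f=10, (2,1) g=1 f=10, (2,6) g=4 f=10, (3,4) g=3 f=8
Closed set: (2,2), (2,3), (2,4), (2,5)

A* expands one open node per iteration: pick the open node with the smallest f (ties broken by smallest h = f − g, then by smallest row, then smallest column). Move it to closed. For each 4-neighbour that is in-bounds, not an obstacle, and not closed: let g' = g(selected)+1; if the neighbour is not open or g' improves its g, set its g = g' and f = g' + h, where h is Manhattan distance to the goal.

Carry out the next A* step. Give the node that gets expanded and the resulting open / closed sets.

expanded=(3,4); open=[(1,3) g=2 f=10, (1,4) g=3 f=10, (2,1) g=1 f=10, (2,6) g=4 f=10, (4,4) g=4 f=8]; closed=[(2,2), (2,3), (2,4), (2,5), (3,4)]

step 1: expand (3,4) (f=8, h=5) → closed; open now [(1,3) g=2 f=10, (1,4) g=3 f=10, (2,1) g=1 f=10, (2,6) g=4 f=10, (4,4) g=4 f=8]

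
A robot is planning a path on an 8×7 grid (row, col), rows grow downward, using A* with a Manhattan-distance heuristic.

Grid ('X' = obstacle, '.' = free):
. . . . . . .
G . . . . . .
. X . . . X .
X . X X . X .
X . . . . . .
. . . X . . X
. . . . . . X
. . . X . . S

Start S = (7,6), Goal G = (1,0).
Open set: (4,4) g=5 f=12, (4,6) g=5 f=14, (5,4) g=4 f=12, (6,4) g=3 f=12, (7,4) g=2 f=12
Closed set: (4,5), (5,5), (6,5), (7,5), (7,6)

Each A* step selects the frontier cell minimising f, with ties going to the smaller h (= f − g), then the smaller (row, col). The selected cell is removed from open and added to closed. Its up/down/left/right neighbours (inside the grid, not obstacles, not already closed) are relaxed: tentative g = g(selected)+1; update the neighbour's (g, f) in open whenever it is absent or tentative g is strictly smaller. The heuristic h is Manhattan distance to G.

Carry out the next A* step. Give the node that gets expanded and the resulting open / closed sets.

expanded=(4,4); open=[(3,4) g=6 f=12, (4,3) g=6 f=12, (4,6) g=5 f=14, (5,4) g=4 f=12, (6,4) g=3 f=12, (7,4) g=2 f=12]; closed=[(4,4), (4,5), (5,5), (6,5), (7,5), (7,6)]

step 1: expand (4,4) (f=12, h=7) → closed; open now [(3,4) g=6 f=12, (4,3) g=6 f=12, (4,6) g=5 f=14, (5,4) g=4 f=12, (6,4) g=3 f=12, (7,4) g=2 f=12]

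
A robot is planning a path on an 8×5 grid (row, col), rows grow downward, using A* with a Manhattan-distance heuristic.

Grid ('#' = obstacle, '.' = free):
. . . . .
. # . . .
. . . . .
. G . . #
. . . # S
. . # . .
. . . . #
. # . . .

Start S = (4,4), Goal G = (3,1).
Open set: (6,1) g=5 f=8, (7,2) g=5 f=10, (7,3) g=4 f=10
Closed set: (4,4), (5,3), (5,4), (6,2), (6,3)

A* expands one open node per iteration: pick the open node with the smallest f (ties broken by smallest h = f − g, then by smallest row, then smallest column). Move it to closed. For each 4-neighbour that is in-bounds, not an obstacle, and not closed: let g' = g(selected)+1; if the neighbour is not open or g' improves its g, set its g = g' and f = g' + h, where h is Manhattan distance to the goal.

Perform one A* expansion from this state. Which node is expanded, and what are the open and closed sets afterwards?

expanded=(6,1); open=[(5,1) g=6 f=8, (6,0) g=6 f=10, (7,2) g=5 f=10, (7,3) g=4 f=10]; closed=[(4,4), (5,3), (5,4), (6,1), (6,2), (6,3)]

step 1: expand (6,1) (f=8, h=3) → closed; open now [(5,1) g=6 f=8, (6,0) g=6 f=10, (7,2) g=5 f=10, (7,3) g=4 f=10]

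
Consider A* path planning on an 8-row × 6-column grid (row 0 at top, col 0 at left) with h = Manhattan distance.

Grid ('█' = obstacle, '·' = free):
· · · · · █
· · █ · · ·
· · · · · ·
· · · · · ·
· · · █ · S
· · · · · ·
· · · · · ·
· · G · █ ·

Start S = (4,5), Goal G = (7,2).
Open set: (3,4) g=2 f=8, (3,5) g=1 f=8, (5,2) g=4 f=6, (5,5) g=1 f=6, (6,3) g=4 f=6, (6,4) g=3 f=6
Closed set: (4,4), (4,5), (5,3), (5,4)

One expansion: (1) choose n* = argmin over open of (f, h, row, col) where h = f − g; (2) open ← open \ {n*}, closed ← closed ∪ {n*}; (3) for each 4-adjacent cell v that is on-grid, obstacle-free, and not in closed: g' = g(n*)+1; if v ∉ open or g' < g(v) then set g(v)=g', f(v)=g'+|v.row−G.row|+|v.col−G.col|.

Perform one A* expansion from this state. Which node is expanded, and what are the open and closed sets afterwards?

expanded=(5,2); open=[(3,4) g=2 f=8, (3,5) g=1 f=8, (4,2) g=5 f=8, (5,1) g=5 f=8, (5,5) g=1 f=6, (6,2) g=5 f=6, (6,3) g=4 f=6, (6,4) g=3 f=6]; closed=[(4,4), (4,5), (5,2), (5,3), (5,4)]

step 1: expand (5,2) (f=6, h=2) → closed; open now [(3,4) g=2 f=8, (3,5) g=1 f=8, (4,2) g=5 f=8, (5,1) g=5 f=8, (5,5) g=1 f=6, (6,2) g=5 f=6, (6,3) g=4 f=6, (6,4) g=3 f=6]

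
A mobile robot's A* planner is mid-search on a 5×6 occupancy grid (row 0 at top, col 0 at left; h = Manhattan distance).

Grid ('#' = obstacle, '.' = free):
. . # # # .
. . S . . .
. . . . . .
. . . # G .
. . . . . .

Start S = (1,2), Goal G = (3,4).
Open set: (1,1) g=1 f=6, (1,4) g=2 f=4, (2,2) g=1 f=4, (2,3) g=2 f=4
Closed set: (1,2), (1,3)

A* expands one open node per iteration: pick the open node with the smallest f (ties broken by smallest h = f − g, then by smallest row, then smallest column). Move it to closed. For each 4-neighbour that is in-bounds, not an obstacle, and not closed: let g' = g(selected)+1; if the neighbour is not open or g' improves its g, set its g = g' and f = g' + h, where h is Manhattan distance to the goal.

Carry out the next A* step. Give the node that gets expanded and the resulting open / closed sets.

expanded=(1,4); open=[(1,1) g=1 f=6, (1,5) g=3 f=6, (2,2) g=1 f=4, (2,3) g=2 f=4, (2,4) g=3 f=4]; closed=[(1,2), (1,3), (1,4)]

step 1: expand (1,4) (f=4, h=2) → closed; open now [(1,1) g=1 f=6, (1,5) g=3 f=6, (2,2) g=1 f=4, (2,3) g=2 f=4, (2,4) g=3 f=4]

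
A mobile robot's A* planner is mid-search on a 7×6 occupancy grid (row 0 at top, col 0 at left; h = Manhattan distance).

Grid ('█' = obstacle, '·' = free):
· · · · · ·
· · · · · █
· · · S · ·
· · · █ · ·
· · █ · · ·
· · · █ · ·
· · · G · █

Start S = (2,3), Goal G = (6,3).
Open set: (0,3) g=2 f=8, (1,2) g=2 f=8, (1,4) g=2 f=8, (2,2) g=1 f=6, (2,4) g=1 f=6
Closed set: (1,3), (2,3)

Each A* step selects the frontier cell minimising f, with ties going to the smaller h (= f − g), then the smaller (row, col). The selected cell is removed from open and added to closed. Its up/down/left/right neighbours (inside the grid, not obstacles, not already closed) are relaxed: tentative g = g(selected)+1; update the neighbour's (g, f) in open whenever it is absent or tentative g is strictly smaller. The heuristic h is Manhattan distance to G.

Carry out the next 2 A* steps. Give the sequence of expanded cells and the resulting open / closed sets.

step 1: expand (2,2) (f=6, h=5) → closed; open now [(0,3) g=2 f=8, (1,2) g=2 f=8, (1,4) g=2 f=8, (2,1) g=2 f=8, (2,4) g=1 f=6, (3,2) g=2 f=6]
step 2: expand (3,2) (f=6, h=4) → closed; open now [(0,3) g=2 f=8, (1,2) g=2 f=8, (1,4) g=2 f=8, (2,1) g=2 f=8, (2,4) g=1 f=6, (3,1) g=3 f=8]

order=[(2,2) → (3,2)]; open=[(0,3) g=2 f=8, (1,2) g=2 f=8, (1,4) g=2 f=8, (2,1) g=2 f=8, (2,4) g=1 f=6, (3,1) g=3 f=8]; closed=[(1,3), (2,2), (2,3), (3,2)]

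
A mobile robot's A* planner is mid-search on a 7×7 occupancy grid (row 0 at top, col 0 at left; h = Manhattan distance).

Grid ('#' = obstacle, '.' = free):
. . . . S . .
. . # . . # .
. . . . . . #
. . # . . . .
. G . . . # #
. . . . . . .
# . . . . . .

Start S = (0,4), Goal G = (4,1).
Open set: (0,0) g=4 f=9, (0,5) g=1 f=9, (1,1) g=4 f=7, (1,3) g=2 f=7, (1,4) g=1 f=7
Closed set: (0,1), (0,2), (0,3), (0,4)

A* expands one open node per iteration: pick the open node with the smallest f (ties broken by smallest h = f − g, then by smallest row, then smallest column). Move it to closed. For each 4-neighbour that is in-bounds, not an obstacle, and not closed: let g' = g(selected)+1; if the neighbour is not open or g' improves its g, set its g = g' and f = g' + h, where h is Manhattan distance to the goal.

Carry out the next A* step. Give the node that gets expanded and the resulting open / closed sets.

step 1: expand (1,1) (f=7, h=3) → closed; open now [(0,0) g=4 f=9, (0,5) g=1 f=9, (1,0) g=5 f=9, (1,3) g=2 f=7, (1,4) g=1 f=7, (2,1) g=5 f=7]

expanded=(1,1); open=[(0,0) g=4 f=9, (0,5) g=1 f=9, (1,0) g=5 f=9, (1,3) g=2 f=7, (1,4) g=1 f=7, (2,1) g=5 f=7]; closed=[(0,1), (0,2), (0,3), (0,4), (1,1)]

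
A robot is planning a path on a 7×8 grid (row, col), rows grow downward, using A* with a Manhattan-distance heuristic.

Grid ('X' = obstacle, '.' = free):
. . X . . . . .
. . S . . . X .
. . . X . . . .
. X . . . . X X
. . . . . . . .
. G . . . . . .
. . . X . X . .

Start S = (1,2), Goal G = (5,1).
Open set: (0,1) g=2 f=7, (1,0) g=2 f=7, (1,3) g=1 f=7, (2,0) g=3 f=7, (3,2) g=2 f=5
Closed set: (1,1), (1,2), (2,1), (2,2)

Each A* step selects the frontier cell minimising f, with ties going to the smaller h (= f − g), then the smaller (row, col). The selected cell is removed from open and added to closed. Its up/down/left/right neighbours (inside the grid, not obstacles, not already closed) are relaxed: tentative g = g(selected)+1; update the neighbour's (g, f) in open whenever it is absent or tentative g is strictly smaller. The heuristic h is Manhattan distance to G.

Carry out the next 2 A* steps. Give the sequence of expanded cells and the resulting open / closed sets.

step 1: expand (3,2) (f=5, h=3) → closed; open now [(0,1) g=2 f=7, (1,0) g=2 f=7, (1,3) g=1 f=7, (2,0) g=3 f=7, (3,3) g=3 f=7, (4,2) g=3 f=5]
step 2: expand (4,2) (f=5, h=2) → closed; open now [(0,1) g=2 f=7, (1,0) g=2 f=7, (1,3) g=1 f=7, (2,0) g=3 f=7, (3,3) g=3 f=7, (4,1) g=4 f=5, (4,3) g=4 f=7, (5,2) g=4 f=5]

order=[(3,2) → (4,2)]; open=[(0,1) g=2 f=7, (1,0) g=2 f=7, (1,3) g=1 f=7, (2,0) g=3 f=7, (3,3) g=3 f=7, (4,1) g=4 f=5, (4,3) g=4 f=7, (5,2) g=4 f=5]; closed=[(1,1), (1,2), (2,1), (2,2), (3,2), (4,2)]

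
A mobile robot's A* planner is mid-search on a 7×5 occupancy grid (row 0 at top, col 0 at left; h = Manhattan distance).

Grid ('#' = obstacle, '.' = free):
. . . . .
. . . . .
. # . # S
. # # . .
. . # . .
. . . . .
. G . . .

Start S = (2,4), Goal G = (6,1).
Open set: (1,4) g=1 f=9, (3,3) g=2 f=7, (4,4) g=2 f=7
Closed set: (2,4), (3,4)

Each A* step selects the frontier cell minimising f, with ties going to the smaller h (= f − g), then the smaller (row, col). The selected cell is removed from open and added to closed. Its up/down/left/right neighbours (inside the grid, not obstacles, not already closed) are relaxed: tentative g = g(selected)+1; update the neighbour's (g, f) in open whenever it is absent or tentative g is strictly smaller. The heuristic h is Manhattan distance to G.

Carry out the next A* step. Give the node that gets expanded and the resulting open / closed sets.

step 1: expand (3,3) (f=7, h=5) → closed; open now [(1,4) g=1 f=9, (4,3) g=3 f=7, (4,4) g=2 f=7]

expanded=(3,3); open=[(1,4) g=1 f=9, (4,3) g=3 f=7, (4,4) g=2 f=7]; closed=[(2,4), (3,3), (3,4)]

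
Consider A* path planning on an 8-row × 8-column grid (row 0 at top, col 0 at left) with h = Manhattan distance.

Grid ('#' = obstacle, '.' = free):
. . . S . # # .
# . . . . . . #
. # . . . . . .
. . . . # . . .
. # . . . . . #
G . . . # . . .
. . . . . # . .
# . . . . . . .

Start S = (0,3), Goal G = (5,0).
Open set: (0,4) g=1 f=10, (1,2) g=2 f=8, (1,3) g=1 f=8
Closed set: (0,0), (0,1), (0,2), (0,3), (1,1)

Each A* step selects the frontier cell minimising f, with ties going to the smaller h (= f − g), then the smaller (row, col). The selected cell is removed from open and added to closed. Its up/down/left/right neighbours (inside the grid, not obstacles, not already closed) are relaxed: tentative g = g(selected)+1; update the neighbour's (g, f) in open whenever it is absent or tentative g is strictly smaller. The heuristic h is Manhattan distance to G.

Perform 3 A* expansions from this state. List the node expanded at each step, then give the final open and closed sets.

step 1: expand (1,2) (f=8, h=6) → closed; open now [(0,4) g=1 f=10, (1,3) g=1 f=8, (2,2) g=3 f=8]
step 2: expand (2,2) (f=8, h=5) → closed; open now [(0,4) g=1 f=10, (1,3) g=1 f=8, (2,3) g=4 f=10, (3,2) g=4 f=8]
step 3: expand (3,2) (f=8, h=4) → closed; open now [(0,4) g=1 f=10, (1,3) g=1 f=8, (2,3) g=4 f=10, (3,1) g=5 f=8, (3,3) g=5 f=10, (4,2) g=5 f=8]

order=[(1,2) → (2,2) → (3,2)]; open=[(0,4) g=1 f=10, (1,3) g=1 f=8, (2,3) g=4 f=10, (3,1) g=5 f=8, (3,3) g=5 f=10, (4,2) g=5 f=8]; closed=[(0,0), (0,1), (0,2), (0,3), (1,1), (1,2), (2,2), (3,2)]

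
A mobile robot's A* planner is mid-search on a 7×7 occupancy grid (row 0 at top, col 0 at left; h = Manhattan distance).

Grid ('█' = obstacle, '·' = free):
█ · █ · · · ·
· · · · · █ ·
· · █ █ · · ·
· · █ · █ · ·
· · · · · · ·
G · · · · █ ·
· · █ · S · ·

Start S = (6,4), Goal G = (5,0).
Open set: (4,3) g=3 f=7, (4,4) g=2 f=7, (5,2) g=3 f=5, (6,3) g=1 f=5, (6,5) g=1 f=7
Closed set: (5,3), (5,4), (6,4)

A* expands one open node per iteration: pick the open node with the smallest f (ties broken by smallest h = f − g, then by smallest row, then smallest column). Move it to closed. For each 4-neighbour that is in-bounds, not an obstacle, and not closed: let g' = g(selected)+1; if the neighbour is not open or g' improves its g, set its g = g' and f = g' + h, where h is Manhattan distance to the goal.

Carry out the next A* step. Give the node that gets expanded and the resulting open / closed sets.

step 1: expand (5,2) (f=5, h=2) → closed; open now [(4,2) g=4 f=7, (4,3) g=3 f=7, (4,4) g=2 f=7, (5,1) g=4 f=5, (6,3) g=1 f=5, (6,5) g=1 f=7]

expanded=(5,2); open=[(4,2) g=4 f=7, (4,3) g=3 f=7, (4,4) g=2 f=7, (5,1) g=4 f=5, (6,3) g=1 f=5, (6,5) g=1 f=7]; closed=[(5,2), (5,3), (5,4), (6,4)]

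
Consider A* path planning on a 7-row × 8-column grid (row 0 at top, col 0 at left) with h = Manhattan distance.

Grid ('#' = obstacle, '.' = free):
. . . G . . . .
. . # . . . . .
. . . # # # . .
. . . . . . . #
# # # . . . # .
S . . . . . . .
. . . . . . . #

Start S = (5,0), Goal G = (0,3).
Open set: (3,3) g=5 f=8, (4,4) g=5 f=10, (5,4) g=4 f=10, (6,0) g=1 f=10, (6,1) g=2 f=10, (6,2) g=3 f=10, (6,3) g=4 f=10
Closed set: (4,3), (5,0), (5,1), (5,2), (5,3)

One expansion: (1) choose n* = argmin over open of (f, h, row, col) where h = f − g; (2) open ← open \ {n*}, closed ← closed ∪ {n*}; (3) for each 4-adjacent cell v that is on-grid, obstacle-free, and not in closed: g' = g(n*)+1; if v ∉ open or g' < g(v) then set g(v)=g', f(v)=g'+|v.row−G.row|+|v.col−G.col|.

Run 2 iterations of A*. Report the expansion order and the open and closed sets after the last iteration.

step 1: expand (3,3) (f=8, h=3) → closed; open now [(3,2) g=6 f=10, (3,4) g=6 f=10, (4,4) g=5 f=10, (5,4) g=4 f=10, (6,0) g=1 f=10, (6,1) g=2 f=10, (6,2) g=3 f=10, (6,3) g=4 f=10]
step 2: expand (3,2) (f=10, h=4) → closed; open now [(2,2) g=7 f=10, (3,1) g=7 f=12, (3,4) g=6 f=10, (4,4) g=5 f=10, (5,4) g=4 f=10, (6,0) g=1 f=10, (6,1) g=2 f=10, (6,2) g=3 f=10, (6,3) g=4 f=10]

order=[(3,3) → (3,2)]; open=[(2,2) g=7 f=10, (3,1) g=7 f=12, (3,4) g=6 f=10, (4,4) g=5 f=10, (5,4) g=4 f=10, (6,0) g=1 f=10, (6,1) g=2 f=10, (6,2) g=3 f=10, (6,3) g=4 f=10]; closed=[(3,2), (3,3), (4,3), (5,0), (5,1), (5,2), (5,3)]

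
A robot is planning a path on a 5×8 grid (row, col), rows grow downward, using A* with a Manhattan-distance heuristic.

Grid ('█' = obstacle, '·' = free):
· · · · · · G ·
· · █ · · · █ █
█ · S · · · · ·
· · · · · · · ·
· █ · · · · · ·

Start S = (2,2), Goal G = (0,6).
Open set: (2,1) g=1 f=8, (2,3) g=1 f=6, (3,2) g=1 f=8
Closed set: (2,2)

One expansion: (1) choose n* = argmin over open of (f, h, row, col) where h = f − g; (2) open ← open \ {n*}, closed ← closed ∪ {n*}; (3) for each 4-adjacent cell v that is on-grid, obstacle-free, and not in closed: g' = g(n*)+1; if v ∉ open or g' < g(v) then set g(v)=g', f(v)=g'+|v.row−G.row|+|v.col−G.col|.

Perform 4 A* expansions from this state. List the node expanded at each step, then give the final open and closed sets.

order=[(2,3) → (1,3) → (0,3) → (0,4)]; open=[(0,2) g=4 f=8, (0,5) g=5 f=6, (1,4) g=3 f=6, (2,1) g=1 f=8, (2,4) g=2 f=6, (3,2) g=1 f=8, (3,3) g=2 f=8]; closed=[(0,3), (0,4), (1,3), (2,2), (2,3)]

step 1: expand (2,3) (f=6, h=5) → closed; open now [(1,3) g=2 f=6, (2,1) g=1 f=8, (2,4) g=2 f=6, (3,2) g=1 f=8, (3,3) g=2 f=8]
step 2: expand (1,3) (f=6, h=4) → closed; open now [(0,3) g=3 f=6, (1,4) g=3 f=6, (2,1) g=1 f=8, (2,4) g=2 f=6, (3,2) g=1 f=8, (3,3) g=2 f=8]
step 3: expand (0,3) (f=6, h=3) → closed; open now [(0,2) g=4 f=8, (0,4) g=4 f=6, (1,4) g=3 f=6, (2,1) g=1 f=8, (2,4) g=2 f=6, (3,2) g=1 f=8, (3,3) g=2 f=8]
step 4: expand (0,4) (f=6, h=2) → closed; open now [(0,2) g=4 f=8, (0,5) g=5 f=6, (1,4) g=3 f=6, (2,1) g=1 f=8, (2,4) g=2 f=6, (3,2) g=1 f=8, (3,3) g=2 f=8]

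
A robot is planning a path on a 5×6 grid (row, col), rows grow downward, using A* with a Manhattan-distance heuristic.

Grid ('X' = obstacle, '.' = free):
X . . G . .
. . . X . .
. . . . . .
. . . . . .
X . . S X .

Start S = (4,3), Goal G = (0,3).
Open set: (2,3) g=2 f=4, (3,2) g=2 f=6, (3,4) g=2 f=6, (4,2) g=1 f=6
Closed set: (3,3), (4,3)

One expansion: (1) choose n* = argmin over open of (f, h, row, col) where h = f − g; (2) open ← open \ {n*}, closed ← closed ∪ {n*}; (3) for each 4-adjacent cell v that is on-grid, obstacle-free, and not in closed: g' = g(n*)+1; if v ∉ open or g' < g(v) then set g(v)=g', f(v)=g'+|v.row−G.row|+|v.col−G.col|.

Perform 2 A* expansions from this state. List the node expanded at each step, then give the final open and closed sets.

step 1: expand (2,3) (f=4, h=2) → closed; open now [(2,2) g=3 f=6, (2,4) g=3 f=6, (3,2) g=2 f=6, (3,4) g=2 f=6, (4,2) g=1 f=6]
step 2: expand (2,2) (f=6, h=3) → closed; open now [(1,2) g=4 f=6, (2,1) g=4 f=8, (2,4) g=3 f=6, (3,2) g=2 f=6, (3,4) g=2 f=6, (4,2) g=1 f=6]

order=[(2,3) → (2,2)]; open=[(1,2) g=4 f=6, (2,1) g=4 f=8, (2,4) g=3 f=6, (3,2) g=2 f=6, (3,4) g=2 f=6, (4,2) g=1 f=6]; closed=[(2,2), (2,3), (3,3), (4,3)]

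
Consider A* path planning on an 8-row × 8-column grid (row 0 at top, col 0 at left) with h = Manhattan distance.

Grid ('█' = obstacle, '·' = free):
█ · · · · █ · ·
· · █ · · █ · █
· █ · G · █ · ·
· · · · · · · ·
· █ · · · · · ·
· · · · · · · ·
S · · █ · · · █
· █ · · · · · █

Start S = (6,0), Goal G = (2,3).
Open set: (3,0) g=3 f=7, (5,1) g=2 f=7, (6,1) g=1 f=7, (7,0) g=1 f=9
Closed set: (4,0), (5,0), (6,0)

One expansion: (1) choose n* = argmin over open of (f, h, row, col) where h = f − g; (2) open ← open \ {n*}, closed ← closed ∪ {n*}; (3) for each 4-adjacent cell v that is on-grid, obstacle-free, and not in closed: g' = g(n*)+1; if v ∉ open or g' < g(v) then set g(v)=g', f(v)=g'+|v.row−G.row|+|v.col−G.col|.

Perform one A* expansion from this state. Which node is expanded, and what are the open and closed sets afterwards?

expanded=(3,0); open=[(2,0) g=4 f=7, (3,1) g=4 f=7, (5,1) g=2 f=7, (6,1) g=1 f=7, (7,0) g=1 f=9]; closed=[(3,0), (4,0), (5,0), (6,0)]

step 1: expand (3,0) (f=7, h=4) → closed; open now [(2,0) g=4 f=7, (3,1) g=4 f=7, (5,1) g=2 f=7, (6,1) g=1 f=7, (7,0) g=1 f=9]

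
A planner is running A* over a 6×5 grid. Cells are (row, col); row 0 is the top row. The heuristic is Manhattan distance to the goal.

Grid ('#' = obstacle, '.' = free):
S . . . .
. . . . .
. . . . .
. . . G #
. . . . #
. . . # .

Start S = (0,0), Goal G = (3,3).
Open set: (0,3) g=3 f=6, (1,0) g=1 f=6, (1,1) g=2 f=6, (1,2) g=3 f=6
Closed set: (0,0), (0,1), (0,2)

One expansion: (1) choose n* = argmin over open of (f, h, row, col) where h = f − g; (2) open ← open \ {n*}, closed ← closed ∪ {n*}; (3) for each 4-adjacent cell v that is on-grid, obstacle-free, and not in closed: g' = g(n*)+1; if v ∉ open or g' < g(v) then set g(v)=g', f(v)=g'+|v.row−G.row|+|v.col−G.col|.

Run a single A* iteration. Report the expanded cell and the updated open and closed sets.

step 1: expand (0,3) (f=6, h=3) → closed; open now [(0,4) g=4 f=8, (1,0) g=1 f=6, (1,1) g=2 f=6, (1,2) g=3 f=6, (1,3) g=4 f=6]

expanded=(0,3); open=[(0,4) g=4 f=8, (1,0) g=1 f=6, (1,1) g=2 f=6, (1,2) g=3 f=6, (1,3) g=4 f=6]; closed=[(0,0), (0,1), (0,2), (0,3)]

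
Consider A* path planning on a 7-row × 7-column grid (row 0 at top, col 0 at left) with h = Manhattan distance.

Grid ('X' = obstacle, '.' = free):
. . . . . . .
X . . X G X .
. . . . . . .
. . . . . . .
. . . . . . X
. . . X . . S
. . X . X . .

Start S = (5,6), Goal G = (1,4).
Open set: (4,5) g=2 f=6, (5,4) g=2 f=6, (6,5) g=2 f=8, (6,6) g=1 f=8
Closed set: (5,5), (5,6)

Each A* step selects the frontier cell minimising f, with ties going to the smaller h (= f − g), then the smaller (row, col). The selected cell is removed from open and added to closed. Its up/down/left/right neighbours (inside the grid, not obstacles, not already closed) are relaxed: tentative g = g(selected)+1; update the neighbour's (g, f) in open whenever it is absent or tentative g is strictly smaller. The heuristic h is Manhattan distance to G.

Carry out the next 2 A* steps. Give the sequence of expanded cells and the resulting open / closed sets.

order=[(4,5) → (3,5)]; open=[(2,5) g=4 f=6, (3,4) g=4 f=6, (3,6) g=4 f=8, (4,4) g=3 f=6, (5,4) g=2 f=6, (6,5) g=2 f=8, (6,6) g=1 f=8]; closed=[(3,5), (4,5), (5,5), (5,6)]

step 1: expand (4,5) (f=6, h=4) → closed; open now [(3,5) g=3 f=6, (4,4) g=3 f=6, (5,4) g=2 f=6, (6,5) g=2 f=8, (6,6) g=1 f=8]
step 2: expand (3,5) (f=6, h=3) → closed; open now [(2,5) g=4 f=6, (3,4) g=4 f=6, (3,6) g=4 f=8, (4,4) g=3 f=6, (5,4) g=2 f=6, (6,5) g=2 f=8, (6,6) g=1 f=8]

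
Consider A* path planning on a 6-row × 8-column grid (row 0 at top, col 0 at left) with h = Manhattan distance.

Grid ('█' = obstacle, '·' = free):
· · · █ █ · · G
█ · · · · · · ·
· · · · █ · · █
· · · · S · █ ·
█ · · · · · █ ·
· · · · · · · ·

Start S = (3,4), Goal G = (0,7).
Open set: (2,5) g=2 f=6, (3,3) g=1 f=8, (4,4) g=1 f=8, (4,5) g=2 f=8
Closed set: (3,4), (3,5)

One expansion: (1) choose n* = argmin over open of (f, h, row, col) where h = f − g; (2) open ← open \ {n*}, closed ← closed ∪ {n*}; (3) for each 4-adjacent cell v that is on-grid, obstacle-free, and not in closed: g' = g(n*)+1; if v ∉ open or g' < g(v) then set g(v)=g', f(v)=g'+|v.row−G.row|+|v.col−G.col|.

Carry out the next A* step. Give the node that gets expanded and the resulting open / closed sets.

step 1: expand (2,5) (f=6, h=4) → closed; open now [(1,5) g=3 f=6, (2,6) g=3 f=6, (3,3) g=1 f=8, (4,4) g=1 f=8, (4,5) g=2 f=8]

expanded=(2,5); open=[(1,5) g=3 f=6, (2,6) g=3 f=6, (3,3) g=1 f=8, (4,4) g=1 f=8, (4,5) g=2 f=8]; closed=[(2,5), (3,4), (3,5)]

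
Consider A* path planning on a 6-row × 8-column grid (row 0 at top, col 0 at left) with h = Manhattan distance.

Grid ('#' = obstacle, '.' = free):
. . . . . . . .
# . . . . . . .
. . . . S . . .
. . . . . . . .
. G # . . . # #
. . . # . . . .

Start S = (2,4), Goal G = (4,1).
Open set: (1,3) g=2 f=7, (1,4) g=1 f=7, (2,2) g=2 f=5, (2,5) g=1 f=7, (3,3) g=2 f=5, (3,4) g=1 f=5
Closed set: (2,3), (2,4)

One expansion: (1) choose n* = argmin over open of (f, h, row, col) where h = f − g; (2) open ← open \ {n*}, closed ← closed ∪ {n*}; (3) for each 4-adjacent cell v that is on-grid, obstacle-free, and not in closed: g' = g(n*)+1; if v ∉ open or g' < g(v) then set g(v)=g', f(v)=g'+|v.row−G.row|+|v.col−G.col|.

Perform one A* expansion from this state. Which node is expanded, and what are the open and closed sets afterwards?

expanded=(2,2); open=[(1,2) g=3 f=7, (1,3) g=2 f=7, (1,4) g=1 f=7, (2,1) g=3 f=5, (2,5) g=1 f=7, (3,2) g=3 f=5, (3,3) g=2 f=5, (3,4) g=1 f=5]; closed=[(2,2), (2,3), (2,4)]

step 1: expand (2,2) (f=5, h=3) → closed; open now [(1,2) g=3 f=7, (1,3) g=2 f=7, (1,4) g=1 f=7, (2,1) g=3 f=5, (2,5) g=1 f=7, (3,2) g=3 f=5, (3,3) g=2 f=5, (3,4) g=1 f=5]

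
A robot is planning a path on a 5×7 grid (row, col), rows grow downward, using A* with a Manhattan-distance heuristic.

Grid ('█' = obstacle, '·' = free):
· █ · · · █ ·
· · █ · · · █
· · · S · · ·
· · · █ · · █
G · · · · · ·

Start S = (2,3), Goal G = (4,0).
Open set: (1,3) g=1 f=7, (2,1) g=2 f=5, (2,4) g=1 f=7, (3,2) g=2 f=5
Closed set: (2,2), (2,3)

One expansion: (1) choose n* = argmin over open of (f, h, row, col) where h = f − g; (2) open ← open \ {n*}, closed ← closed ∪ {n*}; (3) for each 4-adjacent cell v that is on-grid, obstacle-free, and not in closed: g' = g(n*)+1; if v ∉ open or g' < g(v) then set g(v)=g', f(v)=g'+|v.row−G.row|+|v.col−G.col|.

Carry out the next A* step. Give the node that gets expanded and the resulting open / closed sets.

step 1: expand (2,1) (f=5, h=3) → closed; open now [(1,1) g=3 f=7, (1,3) g=1 f=7, (2,0) g=3 f=5, (2,4) g=1 f=7, (3,1) g=3 f=5, (3,2) g=2 f=5]

expanded=(2,1); open=[(1,1) g=3 f=7, (1,3) g=1 f=7, (2,0) g=3 f=5, (2,4) g=1 f=7, (3,1) g=3 f=5, (3,2) g=2 f=5]; closed=[(2,1), (2,2), (2,3)]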